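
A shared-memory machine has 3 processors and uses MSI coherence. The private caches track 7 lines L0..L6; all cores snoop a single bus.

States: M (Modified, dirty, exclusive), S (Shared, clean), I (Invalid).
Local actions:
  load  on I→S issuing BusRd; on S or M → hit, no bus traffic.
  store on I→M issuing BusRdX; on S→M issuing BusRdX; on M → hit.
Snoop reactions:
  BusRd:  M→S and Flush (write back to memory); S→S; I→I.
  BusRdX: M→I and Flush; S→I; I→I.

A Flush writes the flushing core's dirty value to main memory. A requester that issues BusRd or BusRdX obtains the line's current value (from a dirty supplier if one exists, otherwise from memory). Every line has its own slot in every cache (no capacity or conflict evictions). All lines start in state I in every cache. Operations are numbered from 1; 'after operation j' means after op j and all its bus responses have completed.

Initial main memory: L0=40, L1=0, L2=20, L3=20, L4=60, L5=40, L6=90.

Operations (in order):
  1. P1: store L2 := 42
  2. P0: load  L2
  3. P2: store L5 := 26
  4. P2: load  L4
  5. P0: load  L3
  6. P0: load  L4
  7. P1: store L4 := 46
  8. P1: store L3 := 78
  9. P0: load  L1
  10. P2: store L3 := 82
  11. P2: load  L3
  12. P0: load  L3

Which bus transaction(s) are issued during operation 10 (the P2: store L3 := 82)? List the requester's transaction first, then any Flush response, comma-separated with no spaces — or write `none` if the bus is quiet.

bus = BusRdX,Flush

[1] P1: store L2 := 42 | P0:I, P1:M(42), P2:I | bus: BusRdX
[2] P0: load  L2 | P0:S(42), P1:S(42), P2:I | bus: BusRd,Flush
[3] P2: store L5 := 26 | P0:I, P1:I, P2:M(26) | bus: BusRdX
[4] P2: load  L4 | P0:I, P1:I, P2:S(60) | bus: BusRd
[5] P0: load  L3 | P0:S(20), P1:I, P2:I | bus: BusRd
[6] P0: load  L4 | P0:S(60), P1:I, P2:S(60) | bus: BusRd
[7] P1: store L4 := 46 | P0:I, P1:M(46), P2:I | bus: BusRdX
[8] P1: store L3 := 78 | P0:I, P1:M(78), P2:I | bus: BusRdX
[9] P0: load  L1 | P0:S(0), P1:I, P2:I | bus: BusRd
[10] P2: store L3 := 82 | P0:I, P1:I, P2:M(82) | bus: BusRdX,Flush
[11] P2: load  L3 | P0:I, P1:I, P2:M(82) | bus: none
[12] P0: load  L3 | P0:S(82), P1:I, P2:S(82) | bus: BusRd,Flush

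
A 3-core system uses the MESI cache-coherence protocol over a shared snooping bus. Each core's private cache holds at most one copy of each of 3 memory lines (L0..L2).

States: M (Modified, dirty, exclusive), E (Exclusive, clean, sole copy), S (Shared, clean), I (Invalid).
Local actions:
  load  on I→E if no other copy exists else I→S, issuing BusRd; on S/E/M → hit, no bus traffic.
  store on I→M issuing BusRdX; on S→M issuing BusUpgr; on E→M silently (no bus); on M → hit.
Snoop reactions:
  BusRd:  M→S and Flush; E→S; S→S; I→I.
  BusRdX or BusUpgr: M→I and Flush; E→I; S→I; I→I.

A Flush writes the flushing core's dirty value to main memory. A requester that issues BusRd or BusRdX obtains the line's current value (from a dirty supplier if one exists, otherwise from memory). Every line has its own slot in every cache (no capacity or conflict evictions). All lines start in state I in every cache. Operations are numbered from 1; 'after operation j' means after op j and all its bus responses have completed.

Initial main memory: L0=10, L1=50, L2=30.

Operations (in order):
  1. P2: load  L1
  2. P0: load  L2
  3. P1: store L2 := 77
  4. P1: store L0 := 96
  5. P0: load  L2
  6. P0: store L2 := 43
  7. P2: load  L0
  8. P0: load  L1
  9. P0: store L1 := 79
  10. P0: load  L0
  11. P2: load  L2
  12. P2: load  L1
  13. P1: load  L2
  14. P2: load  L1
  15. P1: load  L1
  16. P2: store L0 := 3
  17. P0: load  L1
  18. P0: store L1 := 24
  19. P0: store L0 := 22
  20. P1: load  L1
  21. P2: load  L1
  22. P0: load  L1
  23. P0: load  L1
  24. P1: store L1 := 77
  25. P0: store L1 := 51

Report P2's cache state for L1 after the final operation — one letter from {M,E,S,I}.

state = I

[1] P2: load  L1 | P0:I, P1:I, P2:E(50) | bus: BusRd
[2] P0: load  L2 | P0:E(30), P1:I, P2:I | bus: BusRd
[3] P1: store L2 := 77 | P0:I, P1:M(77), P2:I | bus: BusRdX
[4] P1: store L0 := 96 | P0:I, P1:M(96), P2:I | bus: BusRdX
[5] P0: load  L2 | P0:S(77), P1:S(77), P2:I | bus: BusRd,Flush
[6] P0: store L2 := 43 | P0:M(43), P1:I, P2:I | bus: BusUpgr
[7] P2: load  L0 | P0:I, P1:S(96), P2:S(96) | bus: BusRd,Flush
[8] P0: load  L1 | P0:S(50), P1:I, P2:S(50) | bus: BusRd
[9] P0: store L1 := 79 | P0:M(79), P1:I, P2:I | bus: BusUpgr
[10] P0: load  L0 | P0:S(96), P1:S(96), P2:S(96) | bus: BusRd
[11] P2: load  L2 | P0:S(43), P1:I, P2:S(43) | bus: BusRd,Flush
[12] P2: load  L1 | P0:S(79), P1:I, P2:S(79) | bus: BusRd,Flush
[13] P1: load  L2 | P0:S(43), P1:S(43), P2:S(43) | bus: BusRd
[14] P2: load  L1 | P0:S(79), P1:I, P2:S(79) | bus: none
[15] P1: load  L1 | P0:S(79), P1:S(79), P2:S(79) | bus: BusRd
[16] P2: store L0 := 3 | P0:I, P1:I, P2:M(3) | bus: BusUpgr
[17] P0: load  L1 | P0:S(79), P1:S(79), P2:S(79) | bus: none
[18] P0: store L1 := 24 | P0:M(24), P1:I, P2:I | bus: BusUpgr
[19] P0: store L0 := 22 | P0:M(22), P1:I, P2:I | bus: BusRdX,Flush
[20] P1: load  L1 | P0:S(24), P1:S(24), P2:I | bus: BusRd,Flush
[21] P2: load  L1 | P0:S(24), P1:S(24), P2:S(24) | bus: BusRd
[22] P0: load  L1 | P0:S(24), P1:S(24), P2:S(24) | bus: none
[23] P0: load  L1 | P0:S(24), P1:S(24), P2:S(24) | bus: none
[24] P1: store L1 := 77 | P0:I, P1:M(77), P2:I | bus: BusUpgr
[25] P0: store L1 := 51 | P0:M(51), P1:I, P2:I | bus: BusRdX,Flush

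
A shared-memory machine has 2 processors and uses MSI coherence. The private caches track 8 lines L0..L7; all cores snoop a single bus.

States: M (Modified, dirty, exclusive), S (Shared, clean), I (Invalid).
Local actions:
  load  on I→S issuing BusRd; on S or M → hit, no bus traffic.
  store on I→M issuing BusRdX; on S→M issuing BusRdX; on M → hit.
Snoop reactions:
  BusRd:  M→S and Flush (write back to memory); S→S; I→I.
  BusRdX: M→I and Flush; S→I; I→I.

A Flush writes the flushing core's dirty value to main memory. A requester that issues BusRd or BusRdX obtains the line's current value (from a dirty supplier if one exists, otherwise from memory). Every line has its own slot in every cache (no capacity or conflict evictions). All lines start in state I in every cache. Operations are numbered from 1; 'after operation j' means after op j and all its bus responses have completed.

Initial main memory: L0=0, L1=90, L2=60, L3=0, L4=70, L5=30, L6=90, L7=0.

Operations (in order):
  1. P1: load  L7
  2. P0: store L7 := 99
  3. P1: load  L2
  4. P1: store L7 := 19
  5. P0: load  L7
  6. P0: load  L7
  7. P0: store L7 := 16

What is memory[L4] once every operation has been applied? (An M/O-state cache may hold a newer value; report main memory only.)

memory[L4] = 70

  op1 P1: load  L7 → I/S on L7; bus BusRd; mem=0
  op2 P0: store L7 := 99 → M/I on L7; bus BusRdX; mem=0
  op3 P1: load  L2 → I/S on L2; bus BusRd; mem=60
  op4 P1: store L7 := 19 → I/M on L7; bus BusRdX Flush; mem=99
  op5 P0: load  L7 → S/S on L7; bus BusRd Flush; mem=19
  op6 P0: load  L7 → S/S on L7; bus (none); mem=19
  op7 P0: store L7 := 16 → M/I on L7; bus BusRdX; mem=19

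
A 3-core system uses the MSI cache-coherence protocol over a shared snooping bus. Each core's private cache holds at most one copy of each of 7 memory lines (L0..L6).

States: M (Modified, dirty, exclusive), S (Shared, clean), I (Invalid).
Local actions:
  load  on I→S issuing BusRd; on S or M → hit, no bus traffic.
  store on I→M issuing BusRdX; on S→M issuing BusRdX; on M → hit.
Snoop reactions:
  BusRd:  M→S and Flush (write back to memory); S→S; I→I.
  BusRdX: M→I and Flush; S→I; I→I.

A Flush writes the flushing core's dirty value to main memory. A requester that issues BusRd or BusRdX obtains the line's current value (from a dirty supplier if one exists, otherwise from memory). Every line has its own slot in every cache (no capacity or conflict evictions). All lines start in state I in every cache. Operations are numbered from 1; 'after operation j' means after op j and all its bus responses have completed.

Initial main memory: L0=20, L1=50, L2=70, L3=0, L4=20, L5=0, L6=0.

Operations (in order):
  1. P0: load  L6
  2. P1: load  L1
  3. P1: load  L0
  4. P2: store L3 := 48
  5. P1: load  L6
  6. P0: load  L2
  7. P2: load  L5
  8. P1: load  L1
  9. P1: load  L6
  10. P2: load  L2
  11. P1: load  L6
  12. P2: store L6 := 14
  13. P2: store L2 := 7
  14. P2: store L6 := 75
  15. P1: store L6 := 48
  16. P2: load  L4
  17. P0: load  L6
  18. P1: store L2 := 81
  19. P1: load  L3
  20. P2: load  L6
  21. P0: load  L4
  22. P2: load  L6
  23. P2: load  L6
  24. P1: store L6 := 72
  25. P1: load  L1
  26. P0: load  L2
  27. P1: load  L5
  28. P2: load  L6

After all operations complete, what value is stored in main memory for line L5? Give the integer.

memory[L5] = 0

1. P0: load  L6  bus=[BusRd]  L6: P0=S P1=I P2=I  mem[L6]=0
2. P1: load  L1  bus=[BusRd]  L1: P0=I P1=S P2=I  mem[L1]=50
3. P1: load  L0  bus=[BusRd]  L0: P0=I P1=S P2=I  mem[L0]=20
4. P2: store L3 := 48  bus=[BusRdX]  L3: P0=I P1=I P2=M  mem[L3]=0
5. P1: load  L6  bus=[BusRd]  L6: P0=S P1=S P2=I  mem[L6]=0
6. P0: load  L2  bus=[BusRd]  L2: P0=S P1=I P2=I  mem[L2]=70
7. P2: load  L5  bus=[BusRd]  L5: P0=I P1=I P2=S  mem[L5]=0
8. P1: load  L1  bus=[-]  L1: P0=I P1=S P2=I  mem[L1]=50
9. P1: load  L6  bus=[-]  L6: P0=S P1=S P2=I  mem[L6]=0
10. P2: load  L2  bus=[BusRd]  L2: P0=S P1=I P2=S  mem[L2]=70
11. P1: load  L6  bus=[-]  L6: P0=S P1=S P2=I  mem[L6]=0
12. P2: store L6 := 14  bus=[BusRdX]  L6: P0=I P1=I P2=M  mem[L6]=0
13. P2: store L2 := 7  bus=[BusRdX]  L2: P0=I P1=I P2=M  mem[L2]=70
14. P2: store L6 := 75  bus=[-]  L6: P0=I P1=I P2=M  mem[L6]=0
15. P1: store L6 := 48  bus=[BusRdX,Flush]  L6: P0=I P1=M P2=I  mem[L6]=75
16. P2: load  L4  bus=[BusRd]  L4: P0=I P1=I P2=S  mem[L4]=20
17. P0: load  L6  bus=[BusRd,Flush]  L6: P0=S P1=S P2=I  mem[L6]=48
18. P1: store L2 := 81  bus=[BusRdX,Flush]  L2: P0=I P1=M P2=I  mem[L2]=7
19. P1: load  L3  bus=[BusRd,Flush]  L3: P0=I P1=S P2=S  mem[L3]=48
20. P2: load  L6  bus=[BusRd]  L6: P0=S P1=S P2=S  mem[L6]=48
21. P0: load  L4  bus=[BusRd]  L4: P0=S P1=I P2=S  mem[L4]=20
22. P2: load  L6  bus=[-]  L6: P0=S P1=S P2=S  mem[L6]=48
23. P2: load  L6  bus=[-]  L6: P0=S P1=S P2=S  mem[L6]=48
24. P1: store L6 := 72  bus=[BusRdX]  L6: P0=I P1=M P2=I  mem[L6]=48
25. P1: load  L1  bus=[-]  L1: P0=I P1=S P2=I  mem[L1]=50
26. P0: load  L2  bus=[BusRd,Flush]  L2: P0=S P1=S P2=I  mem[L2]=81
27. P1: load  L5  bus=[BusRd]  L5: P0=I P1=S P2=S  mem[L5]=0
28. P2: load  L6  bus=[BusRd,Flush]  L6: P0=I P1=S P2=S  mem[L6]=72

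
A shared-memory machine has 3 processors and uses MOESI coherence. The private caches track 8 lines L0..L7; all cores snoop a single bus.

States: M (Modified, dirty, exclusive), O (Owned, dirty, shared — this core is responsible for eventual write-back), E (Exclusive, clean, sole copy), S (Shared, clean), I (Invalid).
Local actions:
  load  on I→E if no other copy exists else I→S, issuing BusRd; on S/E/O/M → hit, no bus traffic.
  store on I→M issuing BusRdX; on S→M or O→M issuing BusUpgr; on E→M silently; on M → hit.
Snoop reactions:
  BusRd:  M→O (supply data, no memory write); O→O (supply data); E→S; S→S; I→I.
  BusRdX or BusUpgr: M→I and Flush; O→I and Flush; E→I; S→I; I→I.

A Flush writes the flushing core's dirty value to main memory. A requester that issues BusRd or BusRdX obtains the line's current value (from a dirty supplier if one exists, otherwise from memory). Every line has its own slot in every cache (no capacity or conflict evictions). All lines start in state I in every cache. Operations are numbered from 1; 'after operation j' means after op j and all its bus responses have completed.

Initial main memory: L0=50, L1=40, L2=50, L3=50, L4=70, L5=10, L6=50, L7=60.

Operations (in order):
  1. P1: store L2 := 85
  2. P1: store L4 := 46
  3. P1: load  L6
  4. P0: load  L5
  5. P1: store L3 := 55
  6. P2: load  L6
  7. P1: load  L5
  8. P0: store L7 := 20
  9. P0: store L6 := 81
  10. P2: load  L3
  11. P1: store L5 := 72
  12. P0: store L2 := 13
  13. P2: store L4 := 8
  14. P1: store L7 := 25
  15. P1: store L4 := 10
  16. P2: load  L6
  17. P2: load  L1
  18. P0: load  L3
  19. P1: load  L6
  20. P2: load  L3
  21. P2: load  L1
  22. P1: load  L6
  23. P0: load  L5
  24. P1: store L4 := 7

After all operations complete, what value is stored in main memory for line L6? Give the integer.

memory[L6] = 50

[1] P1: store L2 := 85 | P0:I, P1:M(85), P2:I | bus: BusRdX
[2] P1: store L4 := 46 | P0:I, P1:M(46), P2:I | bus: BusRdX
[3] P1: load  L6 | P0:I, P1:E(50), P2:I | bus: BusRd
[4] P0: load  L5 | P0:E(10), P1:I, P2:I | bus: BusRd
[5] P1: store L3 := 55 | P0:I, P1:M(55), P2:I | bus: BusRdX
[6] P2: load  L6 | P0:I, P1:S(50), P2:S(50) | bus: BusRd
[7] P1: load  L5 | P0:S(10), P1:S(10), P2:I | bus: BusRd
[8] P0: store L7 := 20 | P0:M(20), P1:I, P2:I | bus: BusRdX
[9] P0: store L6 := 81 | P0:M(81), P1:I, P2:I | bus: BusRdX
[10] P2: load  L3 | P0:I, P1:O(55), P2:S(55) | bus: BusRd
[11] P1: store L5 := 72 | P0:I, P1:M(72), P2:I | bus: BusUpgr
[12] P0: store L2 := 13 | P0:M(13), P1:I, P2:I | bus: BusRdX,Flush
[13] P2: store L4 := 8 | P0:I, P1:I, P2:M(8) | bus: BusRdX,Flush
[14] P1: store L7 := 25 | P0:I, P1:M(25), P2:I | bus: BusRdX,Flush
[15] P1: store L4 := 10 | P0:I, P1:M(10), P2:I | bus: BusRdX,Flush
[16] P2: load  L6 | P0:O(81), P1:I, P2:S(81) | bus: BusRd
[17] P2: load  L1 | P0:I, P1:I, P2:E(40) | bus: BusRd
[18] P0: load  L3 | P0:S(55), P1:O(55), P2:S(55) | bus: BusRd
[19] P1: load  L6 | P0:O(81), P1:S(81), P2:S(81) | bus: BusRd
[20] P2: load  L3 | P0:S(55), P1:O(55), P2:S(55) | bus: none
[21] P2: load  L1 | P0:I, P1:I, P2:E(40) | bus: none
[22] P1: load  L6 | P0:O(81), P1:S(81), P2:S(81) | bus: none
[23] P0: load  L5 | P0:S(72), P1:O(72), P2:I | bus: BusRd
[24] P1: store L4 := 7 | P0:I, P1:M(7), P2:I | bus: none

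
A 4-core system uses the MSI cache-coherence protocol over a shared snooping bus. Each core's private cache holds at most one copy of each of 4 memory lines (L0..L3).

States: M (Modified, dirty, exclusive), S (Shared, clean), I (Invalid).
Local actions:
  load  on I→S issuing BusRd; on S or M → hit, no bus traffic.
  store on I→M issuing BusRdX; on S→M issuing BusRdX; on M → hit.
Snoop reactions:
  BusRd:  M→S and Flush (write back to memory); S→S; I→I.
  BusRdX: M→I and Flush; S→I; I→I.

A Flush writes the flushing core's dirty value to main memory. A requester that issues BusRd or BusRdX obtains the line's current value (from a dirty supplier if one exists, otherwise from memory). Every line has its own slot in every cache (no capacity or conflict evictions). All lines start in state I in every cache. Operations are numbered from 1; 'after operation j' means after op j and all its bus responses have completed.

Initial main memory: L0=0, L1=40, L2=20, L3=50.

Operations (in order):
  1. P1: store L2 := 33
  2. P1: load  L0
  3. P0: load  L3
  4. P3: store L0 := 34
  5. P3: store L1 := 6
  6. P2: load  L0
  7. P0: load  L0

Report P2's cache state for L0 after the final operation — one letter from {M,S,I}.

  op1 P1: store L2 := 33 → I/M/I/I on L2; bus BusRdX; mem=20
  op2 P1: load  L0 → I/S/I/I on L0; bus BusRd; mem=0
  op3 P0: load  L3 → S/I/I/I on L3; bus BusRd; mem=50
  op4 P3: store L0 := 34 → I/I/I/M on L0; bus BusRdX; mem=0
  op5 P3: store L1 := 6 → I/I/I/M on L1; bus BusRdX; mem=40
  op6 P2: load  L0 → I/I/S/S on L0; bus BusRd Flush; mem=34
  op7 P0: load  L0 → S/I/S/S on L0; bus BusRd; mem=34

state = S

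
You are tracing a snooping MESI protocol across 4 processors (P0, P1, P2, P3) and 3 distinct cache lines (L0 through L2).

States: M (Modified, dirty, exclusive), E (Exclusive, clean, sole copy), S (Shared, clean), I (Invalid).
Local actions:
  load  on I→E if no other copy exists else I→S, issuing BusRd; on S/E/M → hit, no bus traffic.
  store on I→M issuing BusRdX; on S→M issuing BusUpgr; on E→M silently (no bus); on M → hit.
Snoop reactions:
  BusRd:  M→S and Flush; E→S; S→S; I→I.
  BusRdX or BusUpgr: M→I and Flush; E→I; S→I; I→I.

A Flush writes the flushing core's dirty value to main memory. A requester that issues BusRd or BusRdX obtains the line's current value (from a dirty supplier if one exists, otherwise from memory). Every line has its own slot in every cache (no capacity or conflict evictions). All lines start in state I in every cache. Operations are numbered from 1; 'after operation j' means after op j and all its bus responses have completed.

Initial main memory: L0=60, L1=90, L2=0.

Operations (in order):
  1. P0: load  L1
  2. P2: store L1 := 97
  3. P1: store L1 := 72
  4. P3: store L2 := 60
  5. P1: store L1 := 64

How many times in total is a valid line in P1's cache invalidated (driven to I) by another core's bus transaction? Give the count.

invalidations = 0

step 1: P0: load  L1  ⟶  EIII  (L1)  txn=BusRd  M[L1]=90
step 2: P2: store L1 := 97  ⟶  IIMI  (L1)  txn=BusRdX  M[L1]=90
step 3: P1: store L1 := 72  ⟶  IMII  (L1)  txn=BusRdX+Flush  M[L1]=97
step 4: P3: store L2 := 60  ⟶  IIIM  (L2)  txn=BusRdX  M[L2]=0
step 5: P1: store L1 := 64  ⟶  IMII  (L1)  txn=∅  M[L1]=97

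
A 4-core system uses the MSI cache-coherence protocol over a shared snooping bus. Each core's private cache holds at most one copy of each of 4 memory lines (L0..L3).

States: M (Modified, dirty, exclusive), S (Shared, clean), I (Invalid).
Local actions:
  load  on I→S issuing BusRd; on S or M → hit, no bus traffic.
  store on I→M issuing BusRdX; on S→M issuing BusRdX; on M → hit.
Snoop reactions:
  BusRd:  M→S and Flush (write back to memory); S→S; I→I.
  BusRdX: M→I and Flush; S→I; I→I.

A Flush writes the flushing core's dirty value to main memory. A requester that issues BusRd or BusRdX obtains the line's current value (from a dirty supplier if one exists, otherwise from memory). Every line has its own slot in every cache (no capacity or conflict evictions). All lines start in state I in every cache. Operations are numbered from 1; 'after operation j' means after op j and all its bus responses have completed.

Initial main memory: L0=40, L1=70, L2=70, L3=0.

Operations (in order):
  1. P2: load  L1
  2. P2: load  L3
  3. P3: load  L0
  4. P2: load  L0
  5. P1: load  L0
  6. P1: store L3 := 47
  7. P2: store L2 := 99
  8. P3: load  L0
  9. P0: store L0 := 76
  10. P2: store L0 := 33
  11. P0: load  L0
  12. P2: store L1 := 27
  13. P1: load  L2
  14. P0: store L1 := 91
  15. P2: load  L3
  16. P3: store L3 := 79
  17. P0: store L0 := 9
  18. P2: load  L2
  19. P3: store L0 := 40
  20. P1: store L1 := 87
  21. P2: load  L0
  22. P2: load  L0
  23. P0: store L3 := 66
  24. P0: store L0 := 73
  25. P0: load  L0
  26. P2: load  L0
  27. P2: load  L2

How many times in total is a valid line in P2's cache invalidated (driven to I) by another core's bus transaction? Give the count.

invalidations = 6

1. P2: load  L1  bus=[BusRd]  L1: P0=I P1=I P2=S P3=I  mem[L1]=70
2. P2: load  L3  bus=[BusRd]  L3: P0=I P1=I P2=S P3=I  mem[L3]=0
3. P3: load  L0  bus=[BusRd]  L0: P0=I P1=I P2=I P3=S  mem[L0]=40
4. P2: load  L0  bus=[BusRd]  L0: P0=I P1=I P2=S P3=S  mem[L0]=40
5. P1: load  L0  bus=[BusRd]  L0: P0=I P1=S P2=S P3=S  mem[L0]=40
6. P1: store L3 := 47  bus=[BusRdX]  L3: P0=I P1=M P2=I P3=I  mem[L3]=0
7. P2: store L2 := 99  bus=[BusRdX]  L2: P0=I P1=I P2=M P3=I  mem[L2]=70
8. P3: load  L0  bus=[-]  L0: P0=I P1=S P2=S P3=S  mem[L0]=40
9. P0: store L0 := 76  bus=[BusRdX]  L0: P0=M P1=I P2=I P3=I  mem[L0]=40
10. P2: store L0 := 33  bus=[BusRdX,Flush]  L0: P0=I P1=I P2=M P3=I  mem[L0]=76
11. P0: load  L0  bus=[BusRd,Flush]  L0: P0=S P1=I P2=S P3=I  mem[L0]=33
12. P2: store L1 := 27  bus=[BusRdX]  L1: P0=I P1=I P2=M P3=I  mem[L1]=70
13. P1: load  L2  bus=[BusRd,Flush]  L2: P0=I P1=S P2=S P3=I  mem[L2]=99
14. P0: store L1 := 91  bus=[BusRdX,Flush]  L1: P0=M P1=I P2=I P3=I  mem[L1]=27
15. P2: load  L3  bus=[BusRd,Flush]  L3: P0=I P1=S P2=S P3=I  mem[L3]=47
16. P3: store L3 := 79  bus=[BusRdX]  L3: P0=I P1=I P2=I P3=M  mem[L3]=47
17. P0: store L0 := 9  bus=[BusRdX]  L0: P0=M P1=I P2=I P3=I  mem[L0]=33
18. P2: load  L2  bus=[-]  L2: P0=I P1=S P2=S P3=I  mem[L2]=99
19. P3: store L0 := 40  bus=[BusRdX,Flush]  L0: P0=I P1=I P2=I P3=M  mem[L0]=9
20. P1: store L1 := 87  bus=[BusRdX,Flush]  L1: P0=I P1=M P2=I P3=I  mem[L1]=91
21. P2: load  L0  bus=[BusRd,Flush]  L0: P0=I P1=I P2=S P3=S  mem[L0]=40
22. P2: load  L0  bus=[-]  L0: P0=I P1=I P2=S P3=S  mem[L0]=40
23. P0: store L3 := 66  bus=[BusRdX,Flush]  L3: P0=M P1=I P2=I P3=I  mem[L3]=79
24. P0: store L0 := 73  bus=[BusRdX]  L0: P0=M P1=I P2=I P3=I  mem[L0]=40
25. P0: load  L0  bus=[-]  L0: P0=M P1=I P2=I P3=I  mem[L0]=40
26. P2: load  L0  bus=[BusRd,Flush]  L0: P0=S P1=I P2=S P3=I  mem[L0]=73
27. P2: load  L2  bus=[-]  L2: P0=I P1=S P2=S P3=I  mem[L2]=99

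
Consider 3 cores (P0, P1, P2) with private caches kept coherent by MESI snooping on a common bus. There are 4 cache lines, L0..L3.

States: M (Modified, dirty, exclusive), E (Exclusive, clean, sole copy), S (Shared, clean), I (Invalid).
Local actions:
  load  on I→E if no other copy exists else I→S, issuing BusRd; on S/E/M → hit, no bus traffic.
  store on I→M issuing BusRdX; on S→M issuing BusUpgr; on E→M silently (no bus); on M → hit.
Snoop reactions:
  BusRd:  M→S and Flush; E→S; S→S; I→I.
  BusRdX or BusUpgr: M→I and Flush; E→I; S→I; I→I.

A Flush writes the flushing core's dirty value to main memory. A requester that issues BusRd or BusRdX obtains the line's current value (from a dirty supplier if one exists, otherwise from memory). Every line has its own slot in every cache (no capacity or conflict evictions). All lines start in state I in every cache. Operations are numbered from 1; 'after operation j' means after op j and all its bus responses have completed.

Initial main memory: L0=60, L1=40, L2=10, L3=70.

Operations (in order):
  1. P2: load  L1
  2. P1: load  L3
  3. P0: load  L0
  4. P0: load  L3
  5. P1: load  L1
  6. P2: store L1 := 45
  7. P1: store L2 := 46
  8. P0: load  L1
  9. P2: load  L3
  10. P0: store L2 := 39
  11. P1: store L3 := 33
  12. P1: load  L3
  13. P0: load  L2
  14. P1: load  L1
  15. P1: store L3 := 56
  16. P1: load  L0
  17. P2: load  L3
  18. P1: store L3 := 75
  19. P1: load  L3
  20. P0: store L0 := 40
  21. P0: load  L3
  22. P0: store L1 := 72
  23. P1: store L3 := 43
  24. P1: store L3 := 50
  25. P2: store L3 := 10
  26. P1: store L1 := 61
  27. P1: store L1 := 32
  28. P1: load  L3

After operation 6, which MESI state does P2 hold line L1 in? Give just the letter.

1. P2: load  L1  bus=[BusRd]  L1: P0=I P1=I P2=E  mem[L1]=40
2. P1: load  L3  bus=[BusRd]  L3: P0=I P1=E P2=I  mem[L3]=70
3. P0: load  L0  bus=[BusRd]  L0: P0=E P1=I P2=I  mem[L0]=60
4. P0: load  L3  bus=[BusRd]  L3: P0=S P1=S P2=I  mem[L3]=70
5. P1: load  L1  bus=[BusRd]  L1: P0=I P1=S P2=S  mem[L1]=40
6. P2: store L1 := 45  bus=[BusUpgr]  L1: P0=I P1=I P2=M  mem[L1]=40
7. P1: store L2 := 46  bus=[BusRdX]  L2: P0=I P1=M P2=I  mem[L2]=10
8. P0: load  L1  bus=[BusRd,Flush]  L1: P0=S P1=I P2=S  mem[L1]=45
9. P2: load  L3  bus=[BusRd]  L3: P0=S P1=S P2=S  mem[L3]=70
10. P0: store L2 := 39  bus=[BusRdX,Flush]  L2: P0=M P1=I P2=I  mem[L2]=46
11. P1: store L3 := 33  bus=[BusUpgr]  L3: P0=I P1=M P2=I  mem[L3]=70
12. P1: load  L3  bus=[-]  L3: P0=I P1=M P2=I  mem[L3]=70
13. P0: load  L2  bus=[-]  L2: P0=M P1=I P2=I  mem[L2]=46
14. P1: load  L1  bus=[BusRd]  L1: P0=S P1=S P2=S  mem[L1]=45
15. P1: store L3 := 56  bus=[-]  L3: P0=I P1=M P2=I  mem[L3]=70
16. P1: load  L0  bus=[BusRd]  L0: P0=S P1=S P2=I  mem[L0]=60
17. P2: load  L3  bus=[BusRd,Flush]  L3: P0=I P1=S P2=S  mem[L3]=56
18. P1: store L3 := 75  bus=[BusUpgr]  L3: P0=I P1=M P2=I  mem[L3]=56
19. P1: load  L3  bus=[-]  L3: P0=I P1=M P2=I  mem[L3]=56
20. P0: store L0 := 40  bus=[BusUpgr]  L0: P0=M P1=I P2=I  mem[L0]=60
21. P0: load  L3  bus=[BusRd,Flush]  L3: P0=S P1=S P2=I  mem[L3]=75
22. P0: store L1 := 72  bus=[BusUpgr]  L1: P0=M P1=I P2=I  mem[L1]=45
23. P1: store L3 := 43  bus=[BusUpgr]  L3: P0=I P1=M P2=I  mem[L3]=75
24. P1: store L3 := 50  bus=[-]  L3: P0=I P1=M P2=I  mem[L3]=75
25. P2: store L3 := 10  bus=[BusRdX,Flush]  L3: P0=I P1=I P2=M  mem[L3]=50
26. P1: store L1 := 61  bus=[BusRdX,Flush]  L1: P0=I P1=M P2=I  mem[L1]=72
27. P1: store L1 := 32  bus=[-]  L1: P0=I P1=M P2=I  mem[L1]=72
28. P1: load  L3  bus=[BusRd,Flush]  L3: P0=I P1=S P2=S  mem[L3]=10

state = M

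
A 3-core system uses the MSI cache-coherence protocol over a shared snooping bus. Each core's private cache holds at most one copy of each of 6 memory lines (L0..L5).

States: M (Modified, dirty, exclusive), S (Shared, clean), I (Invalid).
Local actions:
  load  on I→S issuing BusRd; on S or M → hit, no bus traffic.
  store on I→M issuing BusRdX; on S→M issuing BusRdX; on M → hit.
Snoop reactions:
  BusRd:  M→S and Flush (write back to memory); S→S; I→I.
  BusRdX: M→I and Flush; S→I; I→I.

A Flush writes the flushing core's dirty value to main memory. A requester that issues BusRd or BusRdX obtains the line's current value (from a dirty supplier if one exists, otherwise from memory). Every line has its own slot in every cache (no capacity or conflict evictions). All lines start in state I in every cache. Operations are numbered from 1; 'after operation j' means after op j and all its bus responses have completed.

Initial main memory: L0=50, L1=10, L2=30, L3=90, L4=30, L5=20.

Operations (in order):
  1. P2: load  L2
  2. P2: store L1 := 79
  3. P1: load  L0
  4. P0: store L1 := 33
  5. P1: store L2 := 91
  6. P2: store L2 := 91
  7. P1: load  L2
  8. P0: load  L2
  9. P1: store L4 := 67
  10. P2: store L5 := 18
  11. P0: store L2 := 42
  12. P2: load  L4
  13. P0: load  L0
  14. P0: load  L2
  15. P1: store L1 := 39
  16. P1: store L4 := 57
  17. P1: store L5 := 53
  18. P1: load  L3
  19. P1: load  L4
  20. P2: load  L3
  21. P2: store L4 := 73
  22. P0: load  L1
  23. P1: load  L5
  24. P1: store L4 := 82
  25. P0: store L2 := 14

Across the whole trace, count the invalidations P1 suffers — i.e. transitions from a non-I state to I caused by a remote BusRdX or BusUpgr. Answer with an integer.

1. P2: load  L2  bus=[BusRd]  L2: P0=I P1=I P2=S  mem[L2]=30
2. P2: store L1 := 79  bus=[BusRdX]  L1: P0=I P1=I P2=M  mem[L1]=10
3. P1: load  L0  bus=[BusRd]  L0: P0=I P1=S P2=I  mem[L0]=50
4. P0: store L1 := 33  bus=[BusRdX,Flush]  L1: P0=M P1=I P2=I  mem[L1]=79
5. P1: store L2 := 91  bus=[BusRdX]  L2: P0=I P1=M P2=I  mem[L2]=30
6. P2: store L2 := 91  bus=[BusRdX,Flush]  L2: P0=I P1=I P2=M  mem[L2]=91
7. P1: load  L2  bus=[BusRd,Flush]  L2: P0=I P1=S P2=S  mem[L2]=91
8. P0: load  L2  bus=[BusRd]  L2: P0=S P1=S P2=S  mem[L2]=91
9. P1: store L4 := 67  bus=[BusRdX]  L4: P0=I P1=M P2=I  mem[L4]=30
10. P2: store L5 := 18  bus=[BusRdX]  L5: P0=I P1=I P2=M  mem[L5]=20
11. P0: store L2 := 42  bus=[BusRdX]  L2: P0=M P1=I P2=I  mem[L2]=91
12. P2: load  L4  bus=[BusRd,Flush]  L4: P0=I P1=S P2=S  mem[L4]=67
13. P0: load  L0  bus=[BusRd]  L0: P0=S P1=S P2=I  mem[L0]=50
14. P0: load  L2  bus=[-]  L2: P0=M P1=I P2=I  mem[L2]=91
15. P1: store L1 := 39  bus=[BusRdX,Flush]  L1: P0=I P1=M P2=I  mem[L1]=33
16. P1: store L4 := 57  bus=[BusRdX]  L4: P0=I P1=M P2=I  mem[L4]=67
17. P1: store L5 := 53  bus=[BusRdX,Flush]  L5: P0=I P1=M P2=I  mem[L5]=18
18. P1: load  L3  bus=[BusRd]  L3: P0=I P1=S P2=I  mem[L3]=90
19. P1: load  L4  bus=[-]  L4: P0=I P1=M P2=I  mem[L4]=67
20. P2: load  L3  bus=[BusRd]  L3: P0=I P1=S P2=S  mem[L3]=90
21. P2: store L4 := 73  bus=[BusRdX,Flush]  L4: P0=I P1=I P2=M  mem[L4]=57
22. P0: load  L1  bus=[BusRd,Flush]  L1: P0=S P1=S P2=I  mem[L1]=39
23. P1: load  L5  bus=[-]  L5: P0=I P1=M P2=I  mem[L5]=18
24. P1: store L4 := 82  bus=[BusRdX,Flush]  L4: P0=I P1=M P2=I  mem[L4]=73
25. P0: store L2 := 14  bus=[-]  L2: P0=M P1=I P2=I  mem[L2]=91

invalidations = 3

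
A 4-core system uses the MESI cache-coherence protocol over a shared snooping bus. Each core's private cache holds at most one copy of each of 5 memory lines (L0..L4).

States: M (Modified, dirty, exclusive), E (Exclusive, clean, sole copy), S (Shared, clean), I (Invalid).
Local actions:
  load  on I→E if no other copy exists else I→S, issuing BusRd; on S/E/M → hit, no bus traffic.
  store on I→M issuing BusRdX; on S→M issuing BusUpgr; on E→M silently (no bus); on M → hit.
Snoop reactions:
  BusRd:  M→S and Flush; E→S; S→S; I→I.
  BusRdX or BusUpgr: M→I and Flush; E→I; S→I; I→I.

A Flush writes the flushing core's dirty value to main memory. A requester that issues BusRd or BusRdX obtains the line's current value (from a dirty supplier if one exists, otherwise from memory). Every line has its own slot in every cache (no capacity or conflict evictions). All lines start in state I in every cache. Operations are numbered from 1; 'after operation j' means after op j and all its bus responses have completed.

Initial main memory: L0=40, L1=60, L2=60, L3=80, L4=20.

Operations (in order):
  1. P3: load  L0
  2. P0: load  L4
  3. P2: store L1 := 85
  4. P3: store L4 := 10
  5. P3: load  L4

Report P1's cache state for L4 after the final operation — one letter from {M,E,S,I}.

state = I

  op1 P3: load  L0 → I/I/I/E on L0; bus BusRd; mem=40
  op2 P0: load  L4 → E/I/I/I on L4; bus BusRd; mem=20
  op3 P2: store L1 := 85 → I/I/M/I on L1; bus BusRdX; mem=60
  op4 P3: store L4 := 10 → I/I/I/M on L4; bus BusRdX; mem=20
  op5 P3: load  L4 → I/I/I/M on L4; bus (none); mem=20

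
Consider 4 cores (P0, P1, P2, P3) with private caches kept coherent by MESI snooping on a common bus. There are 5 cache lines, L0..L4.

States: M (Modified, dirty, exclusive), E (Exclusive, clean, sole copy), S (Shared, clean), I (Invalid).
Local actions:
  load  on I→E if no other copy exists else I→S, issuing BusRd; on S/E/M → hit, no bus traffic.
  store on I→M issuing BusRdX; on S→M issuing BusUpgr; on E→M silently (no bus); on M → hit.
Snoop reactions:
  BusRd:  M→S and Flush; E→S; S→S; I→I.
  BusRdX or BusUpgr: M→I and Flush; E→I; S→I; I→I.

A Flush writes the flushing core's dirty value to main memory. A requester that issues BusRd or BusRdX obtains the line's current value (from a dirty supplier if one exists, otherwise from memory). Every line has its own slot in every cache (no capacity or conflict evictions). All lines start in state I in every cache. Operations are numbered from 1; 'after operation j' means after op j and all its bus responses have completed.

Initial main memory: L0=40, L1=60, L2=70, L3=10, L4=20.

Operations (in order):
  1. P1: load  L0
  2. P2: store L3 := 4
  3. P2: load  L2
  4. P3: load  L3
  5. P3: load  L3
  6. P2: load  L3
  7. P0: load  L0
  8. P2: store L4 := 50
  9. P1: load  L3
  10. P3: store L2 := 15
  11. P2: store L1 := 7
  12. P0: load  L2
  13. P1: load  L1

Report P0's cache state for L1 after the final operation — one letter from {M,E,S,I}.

state = I

step 1: P1: load  L0  ⟶  IEII  (L0)  txn=BusRd  M[L0]=40
step 2: P2: store L3 := 4  ⟶  IIMI  (L3)  txn=BusRdX  M[L3]=10
step 3: P2: load  L2  ⟶  IIEI  (L2)  txn=BusRd  M[L2]=70
step 4: P3: load  L3  ⟶  IISS  (L3)  txn=BusRd+Flush  M[L3]=4
step 5: P3: load  L3  ⟶  IISS  (L3)  txn=∅  M[L3]=4
step 6: P2: load  L3  ⟶  IISS  (L3)  txn=∅  M[L3]=4
step 7: P0: load  L0  ⟶  SSII  (L0)  txn=BusRd  M[L0]=40
step 8: P2: store L4 := 50  ⟶  IIMI  (L4)  txn=BusRdX  M[L4]=20
step 9: P1: load  L3  ⟶  ISSS  (L3)  txn=BusRd  M[L3]=4
step 10: P3: store L2 := 15  ⟶  IIIM  (L2)  txn=BusRdX  M[L2]=70
step 11: P2: store L1 := 7  ⟶  IIMI  (L1)  txn=BusRdX  M[L1]=60
step 12: P0: load  L2  ⟶  SIIS  (L2)  txn=BusRd+Flush  M[L2]=15
step 13: P1: load  L1  ⟶  ISSI  (L1)  txn=BusRd+Flush  M[L1]=7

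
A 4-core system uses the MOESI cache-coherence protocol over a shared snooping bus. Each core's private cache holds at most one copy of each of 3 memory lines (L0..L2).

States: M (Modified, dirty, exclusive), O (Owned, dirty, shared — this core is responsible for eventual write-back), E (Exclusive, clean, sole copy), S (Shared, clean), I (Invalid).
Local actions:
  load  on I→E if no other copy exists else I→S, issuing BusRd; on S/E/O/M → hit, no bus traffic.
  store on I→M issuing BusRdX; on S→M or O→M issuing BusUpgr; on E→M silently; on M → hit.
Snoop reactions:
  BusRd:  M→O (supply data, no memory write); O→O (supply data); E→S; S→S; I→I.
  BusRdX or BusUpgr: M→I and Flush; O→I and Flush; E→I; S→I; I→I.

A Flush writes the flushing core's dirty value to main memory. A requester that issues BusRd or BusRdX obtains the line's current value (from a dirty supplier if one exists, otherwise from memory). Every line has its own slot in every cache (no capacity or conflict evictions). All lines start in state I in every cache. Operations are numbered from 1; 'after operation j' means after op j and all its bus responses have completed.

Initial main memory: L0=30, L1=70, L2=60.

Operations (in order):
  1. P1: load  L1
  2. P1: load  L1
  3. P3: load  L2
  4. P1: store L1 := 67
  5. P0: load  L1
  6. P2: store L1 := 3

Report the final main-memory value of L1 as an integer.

  op1 P1: load  L1 → I/E/I/I on L1; bus BusRd; mem=70
  op2 P1: load  L1 → I/E/I/I on L1; bus (none); mem=70
  op3 P3: load  L2 → I/I/I/E on L2; bus BusRd; mem=60
  op4 P1: store L1 := 67 → I/M/I/I on L1; bus (none); mem=70
  op5 P0: load  L1 → S/O/I/I on L1; bus BusRd; mem=70
  op6 P2: store L1 := 3 → I/I/M/I on L1; bus BusRdX Flush; mem=67

memory[L1] = 67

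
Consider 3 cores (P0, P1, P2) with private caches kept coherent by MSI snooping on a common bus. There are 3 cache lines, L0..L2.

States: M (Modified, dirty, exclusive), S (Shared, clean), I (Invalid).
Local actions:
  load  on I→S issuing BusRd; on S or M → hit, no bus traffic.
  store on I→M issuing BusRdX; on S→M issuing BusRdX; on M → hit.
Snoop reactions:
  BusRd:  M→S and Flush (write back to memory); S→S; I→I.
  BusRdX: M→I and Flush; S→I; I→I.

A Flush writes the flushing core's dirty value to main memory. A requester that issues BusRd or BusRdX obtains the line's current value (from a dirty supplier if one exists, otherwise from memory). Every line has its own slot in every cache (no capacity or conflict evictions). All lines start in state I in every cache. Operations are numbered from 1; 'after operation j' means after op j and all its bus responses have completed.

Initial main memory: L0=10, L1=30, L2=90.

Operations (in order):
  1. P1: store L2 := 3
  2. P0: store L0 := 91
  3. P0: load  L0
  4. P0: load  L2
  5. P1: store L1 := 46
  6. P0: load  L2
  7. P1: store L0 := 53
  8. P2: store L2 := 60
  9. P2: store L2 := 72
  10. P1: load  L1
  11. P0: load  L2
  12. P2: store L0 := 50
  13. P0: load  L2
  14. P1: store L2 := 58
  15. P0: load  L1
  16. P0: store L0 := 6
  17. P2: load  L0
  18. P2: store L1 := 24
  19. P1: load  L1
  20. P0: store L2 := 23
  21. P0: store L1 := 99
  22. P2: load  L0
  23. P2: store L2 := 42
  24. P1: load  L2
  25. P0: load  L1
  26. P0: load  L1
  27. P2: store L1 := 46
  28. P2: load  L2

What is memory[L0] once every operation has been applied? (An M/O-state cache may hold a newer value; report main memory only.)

memory[L0] = 6

[1] P1: store L2 := 3 | P0:I, P1:M(3), P2:I | bus: BusRdX
[2] P0: store L0 := 91 | P0:M(91), P1:I, P2:I | bus: BusRdX
[3] P0: load  L0 | P0:M(91), P1:I, P2:I | bus: none
[4] P0: load  L2 | P0:S(3), P1:S(3), P2:I | bus: BusRd,Flush
[5] P1: store L1 := 46 | P0:I, P1:M(46), P2:I | bus: BusRdX
[6] P0: load  L2 | P0:S(3), P1:S(3), P2:I | bus: none
[7] P1: store L0 := 53 | P0:I, P1:M(53), P2:I | bus: BusRdX,Flush
[8] P2: store L2 := 60 | P0:I, P1:I, P2:M(60) | bus: BusRdX
[9] P2: store L2 := 72 | P0:I, P1:I, P2:M(72) | bus: none
[10] P1: load  L1 | P0:I, P1:M(46), P2:I | bus: none
[11] P0: load  L2 | P0:S(72), P1:I, P2:S(72) | bus: BusRd,Flush
[12] P2: store L0 := 50 | P0:I, P1:I, P2:M(50) | bus: BusRdX,Flush
[13] P0: load  L2 | P0:S(72), P1:I, P2:S(72) | bus: none
[14] P1: store L2 := 58 | P0:I, P1:M(58), P2:I | bus: BusRdX
[15] P0: load  L1 | P0:S(46), P1:S(46), P2:I | bus: BusRd,Flush
[16] P0: store L0 := 6 | P0:M(6), P1:I, P2:I | bus: BusRdX,Flush
[17] P2: load  L0 | P0:S(6), P1:I, P2:S(6) | bus: BusRd,Flush
[18] P2: store L1 := 24 | P0:I, P1:I, P2:M(24) | bus: BusRdX
[19] P1: load  L1 | P0:I, P1:S(24), P2:S(24) | bus: BusRd,Flush
[20] P0: store L2 := 23 | P0:M(23), P1:I, P2:I | bus: BusRdX,Flush
[21] P0: store L1 := 99 | P0:M(99), P1:I, P2:I | bus: BusRdX
[22] P2: load  L0 | P0:S(6), P1:I, P2:S(6) | bus: none
[23] P2: store L2 := 42 | P0:I, P1:I, P2:M(42) | bus: BusRdX,Flush
[24] P1: load  L2 | P0:I, P1:S(42), P2:S(42) | bus: BusRd,Flush
[25] P0: load  L1 | P0:M(99), P1:I, P2:I | bus: none
[26] P0: load  L1 | P0:M(99), P1:I, P2:I | bus: none
[27] P2: store L1 := 46 | P0:I, P1:I, P2:M(46) | bus: BusRdX,Flush
[28] P2: load  L2 | P0:I, P1:S(42), P2:S(42) | bus: none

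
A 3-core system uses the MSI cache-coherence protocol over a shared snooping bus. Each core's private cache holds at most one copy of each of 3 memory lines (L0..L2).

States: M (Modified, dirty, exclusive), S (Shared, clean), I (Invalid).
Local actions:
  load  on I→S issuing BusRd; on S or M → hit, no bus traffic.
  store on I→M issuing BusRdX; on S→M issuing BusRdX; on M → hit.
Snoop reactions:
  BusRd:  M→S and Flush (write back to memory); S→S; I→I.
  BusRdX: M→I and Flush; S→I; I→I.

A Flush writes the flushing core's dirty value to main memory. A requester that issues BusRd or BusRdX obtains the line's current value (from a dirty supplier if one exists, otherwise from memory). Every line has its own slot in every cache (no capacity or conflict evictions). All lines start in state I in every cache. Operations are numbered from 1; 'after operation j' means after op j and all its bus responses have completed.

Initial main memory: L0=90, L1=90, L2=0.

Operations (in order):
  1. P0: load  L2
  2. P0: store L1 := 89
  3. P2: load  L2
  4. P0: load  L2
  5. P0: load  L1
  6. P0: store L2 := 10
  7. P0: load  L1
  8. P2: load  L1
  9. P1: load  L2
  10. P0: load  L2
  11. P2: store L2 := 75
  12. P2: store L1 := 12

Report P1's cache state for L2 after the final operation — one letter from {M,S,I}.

step 1: P0: load  L2  ⟶  SII  (L2)  txn=BusRd  M[L2]=0
step 2: P0: store L1 := 89  ⟶  MII  (L1)  txn=BusRdX  M[L1]=90
step 3: P2: load  L2  ⟶  SIS  (L2)  txn=BusRd  M[L2]=0
step 4: P0: load  L2  ⟶  SIS  (L2)  txn=∅  M[L2]=0
step 5: P0: load  L1  ⟶  MII  (L1)  txn=∅  M[L1]=90
step 6: P0: store L2 := 10  ⟶  MII  (L2)  txn=BusRdX  M[L2]=0
step 7: P0: load  L1  ⟶  MII  (L1)  txn=∅  M[L1]=90
step 8: P2: load  L1  ⟶  SIS  (L1)  txn=BusRd+Flush  M[L1]=89
step 9: P1: load  L2  ⟶  SSI  (L2)  txn=BusRd+Flush  M[L2]=10
step 10: P0: load  L2  ⟶  SSI  (L2)  txn=∅  M[L2]=10
step 11: P2: store L2 := 75  ⟶  IIM  (L2)  txn=BusRdX  M[L2]=10
step 12: P2: store L1 := 12  ⟶  IIM  (L1)  txn=BusRdX  M[L1]=89

state = I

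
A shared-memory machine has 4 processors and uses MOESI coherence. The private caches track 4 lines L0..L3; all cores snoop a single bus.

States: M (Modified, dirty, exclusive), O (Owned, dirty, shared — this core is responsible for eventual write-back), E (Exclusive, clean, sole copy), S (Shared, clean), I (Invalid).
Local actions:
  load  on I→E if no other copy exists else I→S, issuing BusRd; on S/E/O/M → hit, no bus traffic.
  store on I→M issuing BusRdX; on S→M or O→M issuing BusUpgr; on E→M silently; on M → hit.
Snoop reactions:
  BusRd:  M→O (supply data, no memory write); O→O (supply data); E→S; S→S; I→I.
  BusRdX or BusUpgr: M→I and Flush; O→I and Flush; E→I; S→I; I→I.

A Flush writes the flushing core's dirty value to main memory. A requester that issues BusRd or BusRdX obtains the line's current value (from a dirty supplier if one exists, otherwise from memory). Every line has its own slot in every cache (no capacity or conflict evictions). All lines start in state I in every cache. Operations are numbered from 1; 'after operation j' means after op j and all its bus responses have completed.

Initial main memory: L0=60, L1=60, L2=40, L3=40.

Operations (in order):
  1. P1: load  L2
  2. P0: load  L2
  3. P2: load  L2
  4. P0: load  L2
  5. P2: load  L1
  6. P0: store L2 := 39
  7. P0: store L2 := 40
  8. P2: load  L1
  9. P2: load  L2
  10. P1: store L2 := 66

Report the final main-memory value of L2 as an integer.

memory[L2] = 40

1. P1: load  L2  bus=[BusRd]  L2: P0=I P1=E P2=I P3=I  mem[L2]=40
2. P0: load  L2  bus=[BusRd]  L2: P0=S P1=S P2=I P3=I  mem[L2]=40
3. P2: load  L2  bus=[BusRd]  L2: P0=S P1=S P2=S P3=I  mem[L2]=40
4. P0: load  L2  bus=[-]  L2: P0=S P1=S P2=S P3=I  mem[L2]=40
5. P2: load  L1  bus=[BusRd]  L1: P0=I P1=I P2=E P3=I  mem[L1]=60
6. P0: store L2 := 39  bus=[BusUpgr]  L2: P0=M P1=I P2=I P3=I  mem[L2]=40
7. P0: store L2 := 40  bus=[-]  L2: P0=M P1=I P2=I P3=I  mem[L2]=40
8. P2: load  L1  bus=[-]  L1: P0=I P1=I P2=E P3=I  mem[L1]=60
9. P2: load  L2  bus=[BusRd]  L2: P0=O P1=I P2=S P3=I  mem[L2]=40
10. P1: store L2 := 66  bus=[BusRdX,Flush]  L2: P0=I P1=M P2=I P3=I  mem[L2]=40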